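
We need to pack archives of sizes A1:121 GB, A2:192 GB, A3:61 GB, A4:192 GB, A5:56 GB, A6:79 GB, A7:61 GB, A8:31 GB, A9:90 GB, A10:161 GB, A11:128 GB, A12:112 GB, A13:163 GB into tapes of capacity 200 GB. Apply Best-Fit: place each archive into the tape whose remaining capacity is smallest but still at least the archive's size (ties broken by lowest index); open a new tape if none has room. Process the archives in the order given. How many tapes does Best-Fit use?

Put A1 (121 GB) in tape 1; 79 GB remain.
Put A2 (192 GB) in tape 2; 8 GB remain.
Put A3 (61 GB) in tape 1; 18 GB remain.
Put A4 (192 GB) in tape 3; 8 GB remain.
Put A5 (56 GB) in tape 4; 144 GB remain.
Put A6 (79 GB) in tape 4; 65 GB remain.
Put A7 (61 GB) in tape 4; 4 GB remain.
Put A8 (31 GB) in tape 5; 169 GB remain.
Put A9 (90 GB) in tape 5; 79 GB remain.
Put A10 (161 GB) in tape 6; 39 GB remain.
Put A11 (128 GB) in tape 7; 72 GB remain.
Put A12 (112 GB) in tape 8; 88 GB remain.
Put A13 (163 GB) in tape 9; 37 GB remain.

9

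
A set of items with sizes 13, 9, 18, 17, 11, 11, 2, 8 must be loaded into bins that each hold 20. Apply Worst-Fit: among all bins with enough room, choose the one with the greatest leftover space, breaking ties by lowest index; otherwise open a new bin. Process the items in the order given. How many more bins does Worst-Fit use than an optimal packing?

1

Worst-Fit: [13] [9,11] [18] [17] [11,2] [8] → 6 bins.
Total size 89; any packing needs at least ⌈89/20⌉ = 5 bins.
An optimal packing achieves that bound: [18,2] [17] [13] [11,9] [11,8] → 5 bins.
Excess: 6 − 5 = 1.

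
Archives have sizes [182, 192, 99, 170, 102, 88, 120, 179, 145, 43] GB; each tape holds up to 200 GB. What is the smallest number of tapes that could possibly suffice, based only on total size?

Total size = 182 + 192 + 99 + 170 + 102 + 88 + 120 + 179 + 145 + 43 = 1320 GB.
⌈1320 / 200⌉ = 7.

7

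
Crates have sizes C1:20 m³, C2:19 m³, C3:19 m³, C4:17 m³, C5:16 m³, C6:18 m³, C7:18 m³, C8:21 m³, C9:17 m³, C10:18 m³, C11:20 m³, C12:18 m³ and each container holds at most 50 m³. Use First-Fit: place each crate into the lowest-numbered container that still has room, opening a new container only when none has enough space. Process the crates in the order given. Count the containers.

6

Put C1 (20 m³) in container 1; 30 m³ remain.
Put C2 (19 m³) in container 1; 11 m³ remain.
Put C3 (19 m³) in container 2; 31 m³ remain.
Put C4 (17 m³) in container 2; 14 m³ remain.
Put C5 (16 m³) in container 3; 34 m³ remain.
Put C6 (18 m³) in container 3; 16 m³ remain.
Put C7 (18 m³) in container 4; 32 m³ remain.
Put C8 (21 m³) in container 4; 11 m³ remain.
Put C9 (17 m³) in container 5; 33 m³ remain.
Put C10 (18 m³) in container 5; 15 m³ remain.
Put C11 (20 m³) in container 6; 30 m³ remain.
Put C12 (18 m³) in container 6; 12 m³ remain.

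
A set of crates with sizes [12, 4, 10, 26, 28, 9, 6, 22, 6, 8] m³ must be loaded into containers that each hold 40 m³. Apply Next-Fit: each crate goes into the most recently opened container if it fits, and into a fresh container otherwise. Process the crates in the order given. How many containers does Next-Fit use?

12 m³ → container 1 (remaining 28 m³)
4 m³ → container 1 (remaining 24 m³)
10 m³ → container 1 (remaining 14 m³)
26 m³ → container 2 (remaining 14 m³)
28 m³ → container 3 (remaining 12 m³)
9 m³ → container 3 (remaining 3 m³)
6 m³ → container 4 (remaining 34 m³)
22 m³ → container 4 (remaining 12 m³)
6 m³ → container 4 (remaining 6 m³)
8 m³ → container 5 (remaining 32 m³)
Final containers: [12,4,10] [26] [28,9] [6,22,6] [8].

5 containers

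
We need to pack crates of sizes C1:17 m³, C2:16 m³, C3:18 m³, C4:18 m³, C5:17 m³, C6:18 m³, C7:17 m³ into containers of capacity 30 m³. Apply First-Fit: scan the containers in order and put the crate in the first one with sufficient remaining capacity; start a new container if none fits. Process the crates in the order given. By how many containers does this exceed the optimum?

0

First-Fit: [17] [16] [18] [18] [17] [18] [17] → 7 containers.
7 crates exceed 15 m³ (half the capacity), and no two of those can share a container, so at least 7 containers are needed.
So 7 is already optimal.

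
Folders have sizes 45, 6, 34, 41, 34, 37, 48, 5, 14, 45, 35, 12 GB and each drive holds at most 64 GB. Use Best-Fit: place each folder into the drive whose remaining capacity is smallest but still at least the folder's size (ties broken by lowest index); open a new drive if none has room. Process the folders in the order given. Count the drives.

45 GB → drive 1 (remaining 19 GB)
6 GB → drive 1 (remaining 13 GB)
34 GB → drive 2 (remaining 30 GB)
41 GB → drive 3 (remaining 23 GB)
34 GB → drive 4 (remaining 30 GB)
37 GB → drive 5 (remaining 27 GB)
48 GB → drive 6 (remaining 16 GB)
5 GB → drive 1 (remaining 8 GB)
14 GB → drive 6 (remaining 2 GB)
45 GB → drive 7 (remaining 19 GB)
35 GB → drive 8 (remaining 29 GB)
12 GB → drive 7 (remaining 7 GB)
Final drives: [45,6,5] [34] [41] [34] [37] [48,14] [45,12] [35].

8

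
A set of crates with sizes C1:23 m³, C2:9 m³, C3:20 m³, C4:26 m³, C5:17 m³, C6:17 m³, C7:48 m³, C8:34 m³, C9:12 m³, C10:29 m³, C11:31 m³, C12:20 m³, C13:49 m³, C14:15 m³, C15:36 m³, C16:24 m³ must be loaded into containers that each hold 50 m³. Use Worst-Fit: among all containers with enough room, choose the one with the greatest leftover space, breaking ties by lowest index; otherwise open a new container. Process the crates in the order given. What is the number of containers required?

10 containers

Put C1 (23 m³) in container 1; 27 m³ remain.
Put C2 (9 m³) in container 1; 18 m³ remain.
Put C3 (20 m³) in container 2; 30 m³ remain.
Put C4 (26 m³) in container 2; 4 m³ remain.
Put C5 (17 m³) in container 1; 1 m³ remain.
Put C6 (17 m³) in container 3; 33 m³ remain.
Put C7 (48 m³) in container 4; 2 m³ remain.
Put C8 (34 m³) in container 5; 16 m³ remain.
Put C9 (12 m³) in container 3; 21 m³ remain.
Put C10 (29 m³) in container 6; 21 m³ remain.
Put C11 (31 m³) in container 7; 19 m³ remain.
Put C12 (20 m³) in container 3; 1 m³ remain.
Put C13 (49 m³) in container 8; 1 m³ remain.
Put C14 (15 m³) in container 6; 6 m³ remain.
Put C15 (36 m³) in container 9; 14 m³ remain.
Put C16 (24 m³) in container 10; 26 m³ remain.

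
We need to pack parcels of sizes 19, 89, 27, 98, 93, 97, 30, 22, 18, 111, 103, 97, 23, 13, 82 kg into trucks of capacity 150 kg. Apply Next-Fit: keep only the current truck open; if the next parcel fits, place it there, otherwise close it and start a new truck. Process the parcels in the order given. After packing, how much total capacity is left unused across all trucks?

278

19 kg → truck 1 (remaining 131 kg)
89 kg → truck 1 (remaining 42 kg)
27 kg → truck 1 (remaining 15 kg)
98 kg → truck 2 (remaining 52 kg)
93 kg → truck 3 (remaining 57 kg)
97 kg → truck 4 (remaining 53 kg)
30 kg → truck 4 (remaining 23 kg)
22 kg → truck 4 (remaining 1 kg)
18 kg → truck 5 (remaining 132 kg)
111 kg → truck 5 (remaining 21 kg)
103 kg → truck 6 (remaining 47 kg)
97 kg → truck 7 (remaining 53 kg)
23 kg → truck 7 (remaining 30 kg)
13 kg → truck 7 (remaining 17 kg)
82 kg → truck 8 (remaining 68 kg)
8 trucks × 150 kg = 1200 kg; used 922 kg; unused 278 kg.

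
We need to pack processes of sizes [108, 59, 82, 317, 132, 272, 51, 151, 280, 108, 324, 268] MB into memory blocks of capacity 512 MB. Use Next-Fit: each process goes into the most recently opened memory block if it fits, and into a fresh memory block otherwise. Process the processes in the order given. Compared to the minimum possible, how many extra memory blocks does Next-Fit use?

Next-Fit: [108,59,82] [317,132] [272,51,151] [280,108] [324] [268] → 6 memory blocks.
Total size 2152 MB; any packing needs at least ⌈2152/512⌉ = 5 memory blocks.
An optimal packing achieves that bound: [324,151] [317,132,59] [280,108,108] [272,82,51] [268] → 5 memory blocks.
Excess: 6 − 5 = 1.

1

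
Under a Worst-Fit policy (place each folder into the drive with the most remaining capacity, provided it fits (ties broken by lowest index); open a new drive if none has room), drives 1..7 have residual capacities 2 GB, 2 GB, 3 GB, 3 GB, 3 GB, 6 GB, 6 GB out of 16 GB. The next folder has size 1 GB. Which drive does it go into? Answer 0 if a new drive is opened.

Drives with room: drive 1 (2 GB), drive 2 (2 GB), drive 3 (3 GB), drive 4 (3 GB), drive 5 (3 GB), drive 6 (6 GB), drive 7 (6 GB).
Most room is drive 6 with 6 GB free.

6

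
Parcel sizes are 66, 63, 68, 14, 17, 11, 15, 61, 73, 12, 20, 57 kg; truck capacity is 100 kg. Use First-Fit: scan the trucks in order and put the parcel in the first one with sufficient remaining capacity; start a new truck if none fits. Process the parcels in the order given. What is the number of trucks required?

Put 66 kg in truck 1; 34 kg remain.
Put 63 kg in truck 2; 37 kg remain.
Put 68 kg in truck 3; 32 kg remain.
Put 14 kg in truck 1; 20 kg remain.
Put 17 kg in truck 1; 3 kg remain.
Put 11 kg in truck 2; 26 kg remain.
Put 15 kg in truck 2; 11 kg remain.
Put 61 kg in truck 4; 39 kg remain.
Put 73 kg in truck 5; 27 kg remain.
Put 12 kg in truck 3; 20 kg remain.
Put 20 kg in truck 3; 0 kg remain.
Put 57 kg in truck 6; 43 kg remain.

6 trucks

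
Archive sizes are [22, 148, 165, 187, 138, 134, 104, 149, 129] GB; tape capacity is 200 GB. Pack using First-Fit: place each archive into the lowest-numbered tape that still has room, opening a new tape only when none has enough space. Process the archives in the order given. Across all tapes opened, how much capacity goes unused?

424

tape 1: place 22 GB, 178 GB left
tape 1: place 148 GB, 30 GB left
tape 2: place 165 GB, 35 GB left
tape 3: place 187 GB, 13 GB left
tape 4: place 138 GB, 62 GB left
tape 5: place 134 GB, 66 GB left
tape 6: place 104 GB, 96 GB left
tape 7: place 149 GB, 51 GB left
tape 8: place 129 GB, 71 GB left
8 tapes × 200 GB = 1600 GB; used 1176 GB; unused 424 GB.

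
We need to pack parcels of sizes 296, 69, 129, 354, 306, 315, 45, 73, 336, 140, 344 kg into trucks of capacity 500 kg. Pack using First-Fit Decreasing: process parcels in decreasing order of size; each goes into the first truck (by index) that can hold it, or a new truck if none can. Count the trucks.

Sorted descending: 354, 344, 336, 315, 306, 296, 140, 129, 73, 69, 45.
354 kg → truck 1 (remaining 146 kg)
344 kg → truck 2 (remaining 156 kg)
336 kg → truck 3 (remaining 164 kg)
315 kg → truck 4 (remaining 185 kg)
306 kg → truck 5 (remaining 194 kg)
296 kg → truck 6 (remaining 204 kg)
140 kg → truck 1 (remaining 6 kg)
129 kg → truck 2 (remaining 27 kg)
73 kg → truck 3 (remaining 91 kg)
69 kg → truck 3 (remaining 22 kg)
45 kg → truck 4 (remaining 140 kg)
Final trucks: [354,140] [344,129] [336,73,69] [315,45] [306] [296].

6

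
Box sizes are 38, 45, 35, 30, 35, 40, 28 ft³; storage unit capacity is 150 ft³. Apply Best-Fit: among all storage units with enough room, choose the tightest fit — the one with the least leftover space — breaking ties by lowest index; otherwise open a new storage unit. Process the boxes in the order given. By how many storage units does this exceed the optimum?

0

Best-Fit: [38,45,35,30] [35,40,28] → 2 storage units.
Total size 251 ft³; any packing needs at least ⌈251/150⌉ = 2 storage units.
So 2 is already optimal.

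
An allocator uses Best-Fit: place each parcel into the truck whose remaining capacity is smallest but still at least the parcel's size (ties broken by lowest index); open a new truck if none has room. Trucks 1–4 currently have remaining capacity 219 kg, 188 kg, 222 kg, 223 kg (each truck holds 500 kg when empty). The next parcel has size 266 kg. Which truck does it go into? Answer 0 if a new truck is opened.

No truck has ≥ 266 kg free, so a new truck is opened.

0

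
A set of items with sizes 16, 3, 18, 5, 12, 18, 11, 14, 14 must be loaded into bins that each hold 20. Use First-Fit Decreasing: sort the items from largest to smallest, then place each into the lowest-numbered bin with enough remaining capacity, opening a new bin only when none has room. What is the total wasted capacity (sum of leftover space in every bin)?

Sorted descending: 18, 18, 16, 14, 14, 12, 11, 5, 3.
18 → bin 1 (remaining 2)
18 → bin 2 (remaining 2)
16 → bin 3 (remaining 4)
14 → bin 4 (remaining 6)
14 → bin 5 (remaining 6)
12 → bin 6 (remaining 8)
11 → bin 7 (remaining 9)
5 → bin 4 (remaining 1)
3 → bin 3 (remaining 1)
7 bins × 20 = 140; used 111; unused 29.

29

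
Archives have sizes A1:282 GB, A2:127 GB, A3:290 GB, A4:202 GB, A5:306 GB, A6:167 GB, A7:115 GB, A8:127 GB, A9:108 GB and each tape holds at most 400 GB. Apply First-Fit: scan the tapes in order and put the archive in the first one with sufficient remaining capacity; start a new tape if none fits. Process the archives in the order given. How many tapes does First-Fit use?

5

Put A1 (282 GB) in tape 1; 118 GB remain.
Put A2 (127 GB) in tape 2; 273 GB remain.
Put A3 (290 GB) in tape 3; 110 GB remain.
Put A4 (202 GB) in tape 2; 71 GB remain.
Put A5 (306 GB) in tape 4; 94 GB remain.
Put A6 (167 GB) in tape 5; 233 GB remain.
Put A7 (115 GB) in tape 1; 3 GB remain.
Put A8 (127 GB) in tape 5; 106 GB remain.
Put A9 (108 GB) in tape 3; 2 GB remain.
Final tapes: [282,115] [127,202] [290,108] [306] [167,127].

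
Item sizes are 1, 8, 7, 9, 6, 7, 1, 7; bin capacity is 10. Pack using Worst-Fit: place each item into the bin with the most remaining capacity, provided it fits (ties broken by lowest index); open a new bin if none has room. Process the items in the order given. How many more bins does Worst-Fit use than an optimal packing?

0

Worst-Fit: [1,8] [7] [9] [6,1] [7] [7] → 6 bins.
6 items exceed 5 (half the capacity), and no two of those can share a bin, so at least 6 bins are needed.
So 6 is already optimal.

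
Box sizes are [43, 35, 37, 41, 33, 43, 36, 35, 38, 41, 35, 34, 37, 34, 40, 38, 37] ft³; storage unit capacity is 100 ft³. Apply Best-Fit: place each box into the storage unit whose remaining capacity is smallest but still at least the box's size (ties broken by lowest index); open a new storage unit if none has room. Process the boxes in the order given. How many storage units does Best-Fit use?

9

storage unit 1: place 43 ft³, 57 ft³ left
storage unit 1: place 35 ft³, 22 ft³ left
storage unit 2: place 37 ft³, 63 ft³ left
storage unit 2: place 41 ft³, 22 ft³ left
storage unit 3: place 33 ft³, 67 ft³ left
storage unit 3: place 43 ft³, 24 ft³ left
storage unit 4: place 36 ft³, 64 ft³ left
storage unit 4: place 35 ft³, 29 ft³ left
storage unit 5: place 38 ft³, 62 ft³ left
storage unit 5: place 41 ft³, 21 ft³ left
storage unit 6: place 35 ft³, 65 ft³ left
storage unit 6: place 34 ft³, 31 ft³ left
storage unit 7: place 37 ft³, 63 ft³ left
storage unit 7: place 34 ft³, 29 ft³ left
storage unit 8: place 40 ft³, 60 ft³ left
storage unit 8: place 38 ft³, 22 ft³ left
storage unit 9: place 37 ft³, 63 ft³ left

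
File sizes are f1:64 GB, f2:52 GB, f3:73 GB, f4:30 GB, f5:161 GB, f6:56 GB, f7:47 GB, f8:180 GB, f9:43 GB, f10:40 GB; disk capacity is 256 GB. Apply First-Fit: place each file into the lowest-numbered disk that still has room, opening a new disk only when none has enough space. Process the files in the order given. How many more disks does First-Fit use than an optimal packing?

First-Fit: [64,52,73,30] [161,56] [47,180] [43,40] → 4 disks.
Total size 746 GB; any packing needs at least ⌈746/256⌉ = 3 disks.
An optimal packing achieves that bound: [180,73] [161,64,30] [56,52,47,43,40] → 3 disks.
Excess: 4 − 3 = 1.

1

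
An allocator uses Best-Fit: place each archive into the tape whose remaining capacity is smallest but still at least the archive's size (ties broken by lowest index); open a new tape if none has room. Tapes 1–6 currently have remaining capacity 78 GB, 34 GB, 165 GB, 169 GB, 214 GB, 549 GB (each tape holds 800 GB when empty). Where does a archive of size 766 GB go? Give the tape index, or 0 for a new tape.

No tape has ≥ 766 GB free, so a new tape is opened.

0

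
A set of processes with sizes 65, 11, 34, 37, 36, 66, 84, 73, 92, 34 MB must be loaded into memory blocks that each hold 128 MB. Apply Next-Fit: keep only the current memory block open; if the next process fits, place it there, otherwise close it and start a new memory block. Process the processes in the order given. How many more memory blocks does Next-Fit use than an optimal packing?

Next-Fit: [65,11,34] [37,36] [66] [84] [73] [92,34] → 6 memory blocks.
Total size 532 MB; any packing needs at least ⌈532/128⌉ = 5 memory blocks.
An optimal packing achieves that bound: [92,36] [84,37] [73,34,11] [66,34] [65] → 5 memory blocks.
Excess: 6 − 5 = 1.

1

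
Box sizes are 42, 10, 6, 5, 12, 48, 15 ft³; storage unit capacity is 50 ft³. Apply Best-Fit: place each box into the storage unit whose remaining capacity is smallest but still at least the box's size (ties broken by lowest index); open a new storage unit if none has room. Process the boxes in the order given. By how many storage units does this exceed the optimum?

Best-Fit: [42,6] [10,5,12,15] [48] → 3 storage units.
Total size 138 ft³; any packing needs at least ⌈138/50⌉ = 3 storage units.
So 3 is already optimal.

0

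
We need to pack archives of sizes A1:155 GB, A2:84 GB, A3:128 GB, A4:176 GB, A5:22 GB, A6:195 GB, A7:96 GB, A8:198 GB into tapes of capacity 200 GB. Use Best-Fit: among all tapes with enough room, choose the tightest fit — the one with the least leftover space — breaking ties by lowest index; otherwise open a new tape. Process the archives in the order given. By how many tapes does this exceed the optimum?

0

Best-Fit: [155] [84,96] [128] [176,22] [195] [198] → 6 tapes.
Total size 1054 GB; any packing needs at least ⌈1054/200⌉ = 6 tapes.
So 6 is already optimal.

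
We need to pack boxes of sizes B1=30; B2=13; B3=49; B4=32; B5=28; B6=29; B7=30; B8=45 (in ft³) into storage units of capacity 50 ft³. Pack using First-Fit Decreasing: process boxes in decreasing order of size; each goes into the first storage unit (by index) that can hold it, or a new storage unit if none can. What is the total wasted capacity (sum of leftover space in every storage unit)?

94

Sorted descending: 49, 45, 32, 30, 30, 29, 28, 13.
storage unit 1: place 49 ft³, 1 ft³ left
storage unit 2: place 45 ft³, 5 ft³ left
storage unit 3: place 32 ft³, 18 ft³ left
storage unit 4: place 30 ft³, 20 ft³ left
storage unit 5: place 30 ft³, 20 ft³ left
storage unit 6: place 29 ft³, 21 ft³ left
storage unit 7: place 28 ft³, 22 ft³ left
storage unit 3: place 13 ft³, 5 ft³ left
7 storage units × 50 ft³ = 350 ft³; used 256 ft³; unused 94 ft³.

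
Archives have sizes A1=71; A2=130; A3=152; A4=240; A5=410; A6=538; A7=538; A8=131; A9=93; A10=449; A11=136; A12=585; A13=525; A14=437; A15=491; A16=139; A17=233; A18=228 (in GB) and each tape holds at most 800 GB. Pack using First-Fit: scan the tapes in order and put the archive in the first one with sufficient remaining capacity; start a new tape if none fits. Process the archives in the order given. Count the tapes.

9 tapes

Put A1 (71 GB) in tape 1; 729 GB remain.
Put A2 (130 GB) in tape 1; 599 GB remain.
Put A3 (152 GB) in tape 1; 447 GB remain.
Put A4 (240 GB) in tape 1; 207 GB remain.
Put A5 (410 GB) in tape 2; 390 GB remain.
Put A6 (538 GB) in tape 3; 262 GB remain.
Put A7 (538 GB) in tape 4; 262 GB remain.
Put A8 (131 GB) in tape 1; 76 GB remain.
Put A9 (93 GB) in tape 2; 297 GB remain.
Put A10 (449 GB) in tape 5; 351 GB remain.
Put A11 (136 GB) in tape 2; 161 GB remain.
Put A12 (585 GB) in tape 6; 215 GB remain.
Put A13 (525 GB) in tape 7; 275 GB remain.
Put A14 (437 GB) in tape 8; 363 GB remain.
Put A15 (491 GB) in tape 9; 309 GB remain.
Put A16 (139 GB) in tape 2; 22 GB remain.
Put A17 (233 GB) in tape 3; 29 GB remain.
Put A18 (228 GB) in tape 4; 34 GB remain.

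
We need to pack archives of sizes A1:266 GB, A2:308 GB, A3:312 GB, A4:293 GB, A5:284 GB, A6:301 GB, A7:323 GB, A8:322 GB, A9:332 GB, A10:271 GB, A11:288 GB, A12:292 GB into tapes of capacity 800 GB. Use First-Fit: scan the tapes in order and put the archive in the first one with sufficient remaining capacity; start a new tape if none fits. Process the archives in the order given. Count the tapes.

6

Put A1 (266 GB) in tape 1; 534 GB remain.
Put A2 (308 GB) in tape 1; 226 GB remain.
Put A3 (312 GB) in tape 2; 488 GB remain.
Put A4 (293 GB) in tape 2; 195 GB remain.
Put A5 (284 GB) in tape 3; 516 GB remain.
Put A6 (301 GB) in tape 3; 215 GB remain.
Put A7 (323 GB) in tape 4; 477 GB remain.
Put A8 (322 GB) in tape 4; 155 GB remain.
Put A9 (332 GB) in tape 5; 468 GB remain.
Put A10 (271 GB) in tape 5; 197 GB remain.
Put A11 (288 GB) in tape 6; 512 GB remain.
Put A12 (292 GB) in tape 6; 220 GB remain.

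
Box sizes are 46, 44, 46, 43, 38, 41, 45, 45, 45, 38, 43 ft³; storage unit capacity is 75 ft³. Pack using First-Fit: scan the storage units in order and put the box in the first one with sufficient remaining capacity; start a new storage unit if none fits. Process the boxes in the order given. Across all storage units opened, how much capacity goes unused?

storage unit 1: place 46 ft³, 29 ft³ left
storage unit 2: place 44 ft³, 31 ft³ left
storage unit 3: place 46 ft³, 29 ft³ left
storage unit 4: place 43 ft³, 32 ft³ left
storage unit 5: place 38 ft³, 37 ft³ left
storage unit 6: place 41 ft³, 34 ft³ left
storage unit 7: place 45 ft³, 30 ft³ left
storage unit 8: place 45 ft³, 30 ft³ left
storage unit 9: place 45 ft³, 30 ft³ left
storage unit 10: place 38 ft³, 37 ft³ left
storage unit 11: place 43 ft³, 32 ft³ left
11 storage units × 75 ft³ = 825 ft³; used 474 ft³; unused 351 ft³.

351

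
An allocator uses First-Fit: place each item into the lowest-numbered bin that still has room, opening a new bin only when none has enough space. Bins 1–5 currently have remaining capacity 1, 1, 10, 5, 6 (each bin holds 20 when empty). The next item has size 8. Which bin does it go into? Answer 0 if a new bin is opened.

Bins with room: bin 3 (10).
The first with room is bin 3.

3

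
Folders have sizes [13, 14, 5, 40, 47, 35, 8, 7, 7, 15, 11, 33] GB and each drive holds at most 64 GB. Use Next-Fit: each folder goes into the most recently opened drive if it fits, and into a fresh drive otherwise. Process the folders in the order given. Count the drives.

5

13 GB → drive 1 (remaining 51 GB)
14 GB → drive 1 (remaining 37 GB)
5 GB → drive 1 (remaining 32 GB)
40 GB → drive 2 (remaining 24 GB)
47 GB → drive 3 (remaining 17 GB)
35 GB → drive 4 (remaining 29 GB)
8 GB → drive 4 (remaining 21 GB)
7 GB → drive 4 (remaining 14 GB)
7 GB → drive 4 (remaining 7 GB)
15 GB → drive 5 (remaining 49 GB)
11 GB → drive 5 (remaining 38 GB)
33 GB → drive 5 (remaining 5 GB)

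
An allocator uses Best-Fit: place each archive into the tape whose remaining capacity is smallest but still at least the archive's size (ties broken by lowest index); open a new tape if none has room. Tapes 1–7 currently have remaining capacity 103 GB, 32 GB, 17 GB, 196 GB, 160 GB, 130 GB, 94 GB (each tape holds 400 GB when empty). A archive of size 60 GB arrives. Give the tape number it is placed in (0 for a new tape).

Tapes with room: tape 1 (103 GB), tape 4 (196 GB), tape 5 (160 GB), tape 6 (130 GB), tape 7 (94 GB).
Tightest fit is tape 7 with 94 GB free.

7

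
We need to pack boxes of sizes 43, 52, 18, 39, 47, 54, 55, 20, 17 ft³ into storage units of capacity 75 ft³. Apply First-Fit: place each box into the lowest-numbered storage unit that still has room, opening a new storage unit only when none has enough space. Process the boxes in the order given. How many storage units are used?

6

43 ft³ → storage unit 1 (remaining 32 ft³)
52 ft³ → storage unit 2 (remaining 23 ft³)
18 ft³ → storage unit 1 (remaining 14 ft³)
39 ft³ → storage unit 3 (remaining 36 ft³)
47 ft³ → storage unit 4 (remaining 28 ft³)
54 ft³ → storage unit 5 (remaining 21 ft³)
55 ft³ → storage unit 6 (remaining 20 ft³)
20 ft³ → storage unit 2 (remaining 3 ft³)
17 ft³ → storage unit 3 (remaining 19 ft³)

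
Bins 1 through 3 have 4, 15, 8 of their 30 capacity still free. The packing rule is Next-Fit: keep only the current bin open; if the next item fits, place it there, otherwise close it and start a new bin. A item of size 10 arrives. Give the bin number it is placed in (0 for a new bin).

Next-Fit only looks at bin 3, which has 8 free.
10 does not fit, so a new bin is opened.

0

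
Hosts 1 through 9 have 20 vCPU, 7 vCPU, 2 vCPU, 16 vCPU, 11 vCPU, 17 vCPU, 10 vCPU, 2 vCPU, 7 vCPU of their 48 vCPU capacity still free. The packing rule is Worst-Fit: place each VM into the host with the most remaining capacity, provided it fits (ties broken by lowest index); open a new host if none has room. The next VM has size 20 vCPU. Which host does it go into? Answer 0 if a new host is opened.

Hosts with room: host 1 (20 vCPU).
Most room is host 1 with 20 vCPU free.

1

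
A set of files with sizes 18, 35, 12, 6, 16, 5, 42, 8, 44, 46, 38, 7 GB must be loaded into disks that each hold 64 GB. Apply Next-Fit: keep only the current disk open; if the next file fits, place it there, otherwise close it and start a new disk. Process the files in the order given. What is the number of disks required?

Put 18 GB in disk 1; 46 GB remain.
Put 35 GB in disk 1; 11 GB remain.
Put 12 GB in disk 2; 52 GB remain.
Put 6 GB in disk 2; 46 GB remain.
Put 16 GB in disk 2; 30 GB remain.
Put 5 GB in disk 2; 25 GB remain.
Put 42 GB in disk 3; 22 GB remain.
Put 8 GB in disk 3; 14 GB remain.
Put 44 GB in disk 4; 20 GB remain.
Put 46 GB in disk 5; 18 GB remain.
Put 38 GB in disk 6; 26 GB remain.
Put 7 GB in disk 6; 19 GB remain.

6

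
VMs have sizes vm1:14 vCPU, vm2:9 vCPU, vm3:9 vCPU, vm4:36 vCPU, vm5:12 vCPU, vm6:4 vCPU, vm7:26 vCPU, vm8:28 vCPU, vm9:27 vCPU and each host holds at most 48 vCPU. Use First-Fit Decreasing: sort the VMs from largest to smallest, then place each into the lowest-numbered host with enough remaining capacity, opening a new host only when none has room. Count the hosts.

Sorted descending: 36, 28, 27, 26, 14, 12, 9, 9, 4.
host 1: place 36 vCPU, 12 vCPU left
host 2: place 28 vCPU, 20 vCPU left
host 3: place 27 vCPU, 21 vCPU left
host 4: place 26 vCPU, 22 vCPU left
host 2: place 14 vCPU, 6 vCPU left
host 1: place 12 vCPU, 0 vCPU left
host 3: place 9 vCPU, 12 vCPU left
host 3: place 9 vCPU, 3 vCPU left
host 2: place 4 vCPU, 2 vCPU left

4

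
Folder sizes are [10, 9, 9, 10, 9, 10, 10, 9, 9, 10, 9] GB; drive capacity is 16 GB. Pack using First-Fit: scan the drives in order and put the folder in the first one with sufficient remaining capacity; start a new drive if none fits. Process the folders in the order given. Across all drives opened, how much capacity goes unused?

10 GB → drive 1 (remaining 6 GB)
9 GB → drive 2 (remaining 7 GB)
9 GB → drive 3 (remaining 7 GB)
10 GB → drive 4 (remaining 6 GB)
9 GB → drive 5 (remaining 7 GB)
10 GB → drive 6 (remaining 6 GB)
10 GB → drive 7 (remaining 6 GB)
9 GB → drive 8 (remaining 7 GB)
9 GB → drive 9 (remaining 7 GB)
10 GB → drive 10 (remaining 6 GB)
9 GB → drive 11 (remaining 7 GB)
11 drives × 16 GB = 176 GB; used 104 GB; unused 72 GB.

72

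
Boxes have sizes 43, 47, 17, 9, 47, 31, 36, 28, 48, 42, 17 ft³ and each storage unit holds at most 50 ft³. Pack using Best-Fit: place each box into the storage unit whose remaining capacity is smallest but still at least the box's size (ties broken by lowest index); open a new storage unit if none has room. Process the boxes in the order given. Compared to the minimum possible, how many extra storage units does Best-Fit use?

1

Best-Fit: [43] [47] [17,9] [47] [31,17] [36] [28] [48] [42] → 9 storage units.
Total size 365 ft³; any packing needs at least ⌈365/50⌉ = 8 storage units.
An optimal packing achieves that bound: [48] [47] [47] [43] [42] [36,9] [31,17] [28,17] → 8 storage units.
Excess: 9 − 8 = 1.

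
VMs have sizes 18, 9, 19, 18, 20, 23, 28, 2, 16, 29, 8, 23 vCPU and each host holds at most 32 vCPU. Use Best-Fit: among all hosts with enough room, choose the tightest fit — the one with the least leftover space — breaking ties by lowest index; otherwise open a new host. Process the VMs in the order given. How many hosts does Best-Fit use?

18 vCPU → host 1 (remaining 14 vCPU)
9 vCPU → host 1 (remaining 5 vCPU)
19 vCPU → host 2 (remaining 13 vCPU)
18 vCPU → host 3 (remaining 14 vCPU)
20 vCPU → host 4 (remaining 12 vCPU)
23 vCPU → host 5 (remaining 9 vCPU)
28 vCPU → host 6 (remaining 4 vCPU)
2 vCPU → host 6 (remaining 2 vCPU)
16 vCPU → host 7 (remaining 16 vCPU)
29 vCPU → host 8 (remaining 3 vCPU)
8 vCPU → host 5 (remaining 1 vCPU)
23 vCPU → host 9 (remaining 9 vCPU)

9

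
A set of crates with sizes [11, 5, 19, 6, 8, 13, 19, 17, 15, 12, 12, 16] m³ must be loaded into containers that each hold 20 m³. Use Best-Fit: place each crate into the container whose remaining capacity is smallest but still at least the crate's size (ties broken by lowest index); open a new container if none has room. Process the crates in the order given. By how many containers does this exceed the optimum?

Best-Fit: [11,5] [19] [6,8] [13] [19] [17] [15] [12] [12] [16] → 10 containers.
9 crates exceed 10 m³ (half the capacity), and no two of those can share a container, so at least 9 containers are needed.
An optimal packing achieves that bound: [19] [19] [17] [16] [15,5] [13,6] [12,8] [12] [11] → 9 containers.
Excess: 10 − 9 = 1.

1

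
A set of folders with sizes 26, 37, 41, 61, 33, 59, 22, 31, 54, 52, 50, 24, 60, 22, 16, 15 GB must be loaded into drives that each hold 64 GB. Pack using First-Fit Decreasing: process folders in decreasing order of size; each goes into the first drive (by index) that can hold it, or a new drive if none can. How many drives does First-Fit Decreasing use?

Sorted descending: 61, 60, 59, 54, 52, 50, 41, 37, 33, 31, 26, 24, 22, 22, 16, 15.
Put 61 GB in drive 1; 3 GB remain.
Put 60 GB in drive 2; 4 GB remain.
Put 59 GB in drive 3; 5 GB remain.
Put 54 GB in drive 4; 10 GB remain.
Put 52 GB in drive 5; 12 GB remain.
Put 50 GB in drive 6; 14 GB remain.
Put 41 GB in drive 7; 23 GB remain.
Put 37 GB in drive 8; 27 GB remain.
Put 33 GB in drive 9; 31 GB remain.
Put 31 GB in drive 9; 0 GB remain.
Put 26 GB in drive 8; 1 GB remain.
Put 24 GB in drive 10; 40 GB remain.
Put 22 GB in drive 7; 1 GB remain.
Put 22 GB in drive 10; 18 GB remain.
Put 16 GB in drive 10; 2 GB remain.
Put 15 GB in drive 11; 49 GB remain.
Final drives: [61] [60] [59] [54] [52] [50] [41,22] [37,26] [33,31] [24,22,16] [15].

11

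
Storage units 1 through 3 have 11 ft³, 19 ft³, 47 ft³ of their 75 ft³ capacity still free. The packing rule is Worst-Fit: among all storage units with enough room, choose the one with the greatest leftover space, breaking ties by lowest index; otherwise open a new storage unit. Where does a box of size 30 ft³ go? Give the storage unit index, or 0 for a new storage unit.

Storage units with room: storage unit 3 (47 ft³).
Most room is storage unit 3 with 47 ft³ free.

3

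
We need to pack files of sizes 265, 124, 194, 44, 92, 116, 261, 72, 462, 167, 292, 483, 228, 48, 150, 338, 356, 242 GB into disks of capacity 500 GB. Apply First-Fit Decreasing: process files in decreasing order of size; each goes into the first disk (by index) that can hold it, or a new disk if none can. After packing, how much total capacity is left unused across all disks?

566

Sorted descending: 483, 462, 356, 338, 292, 265, 261, 242, 228, 194, 167, 150, 124, 116, 92, 72, 48, 44.
disk 1: place 483 GB, 17 GB left
disk 2: place 462 GB, 38 GB left
disk 3: place 356 GB, 144 GB left
disk 4: place 338 GB, 162 GB left
disk 5: place 292 GB, 208 GB left
disk 6: place 265 GB, 235 GB left
disk 7: place 261 GB, 239 GB left
disk 8: place 242 GB, 258 GB left
disk 6: place 228 GB, 7 GB left
disk 5: place 194 GB, 14 GB left
disk 7: place 167 GB, 72 GB left
disk 4: place 150 GB, 12 GB left
disk 3: place 124 GB, 20 GB left
disk 8: place 116 GB, 142 GB left
disk 8: place 92 GB, 50 GB left
disk 7: place 72 GB, 0 GB left
disk 8: place 48 GB, 2 GB left
disk 9: place 44 GB, 456 GB left
9 disks × 500 GB = 4500 GB; used 3934 GB; unused 566 GB.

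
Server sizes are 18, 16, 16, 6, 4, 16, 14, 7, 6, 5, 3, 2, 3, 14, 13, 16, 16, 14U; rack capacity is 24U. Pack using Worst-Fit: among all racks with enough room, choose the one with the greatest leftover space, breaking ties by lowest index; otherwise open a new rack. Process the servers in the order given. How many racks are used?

18U → rack 1 (remaining 6U)
16U → rack 2 (remaining 8U)
16U → rack 3 (remaining 8U)
6U → rack 2 (remaining 2U)
4U → rack 3 (remaining 4U)
16U → rack 4 (remaining 8U)
14U → rack 5 (remaining 10U)
7U → rack 5 (remaining 3U)
6U → rack 4 (remaining 2U)
5U → rack 1 (remaining 1U)
3U → rack 3 (remaining 1U)
2U → rack 5 (remaining 1U)
3U → rack 6 (remaining 21U)
14U → rack 6 (remaining 7U)
13U → rack 7 (remaining 11U)
16U → rack 8 (remaining 8U)
16U → rack 9 (remaining 8U)
14U → rack 10 (remaining 10U)

10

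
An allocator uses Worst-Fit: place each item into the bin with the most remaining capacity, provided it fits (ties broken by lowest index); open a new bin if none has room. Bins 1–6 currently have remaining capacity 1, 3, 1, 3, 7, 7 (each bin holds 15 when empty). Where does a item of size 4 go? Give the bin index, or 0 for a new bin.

Bins with room: bin 5 (7), bin 6 (7).
Most room is bin 5 with 7 free.

5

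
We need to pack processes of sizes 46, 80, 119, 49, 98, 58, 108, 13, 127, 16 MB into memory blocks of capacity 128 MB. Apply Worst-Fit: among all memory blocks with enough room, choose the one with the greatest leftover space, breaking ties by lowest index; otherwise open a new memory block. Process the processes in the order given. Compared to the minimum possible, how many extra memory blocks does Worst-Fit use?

0

Worst-Fit: [46,80] [119] [49,58,16] [98,13] [108] [127] → 6 memory blocks.
Total size 714 MB; any packing needs at least ⌈714/128⌉ = 6 memory blocks.
So 6 is already optimal.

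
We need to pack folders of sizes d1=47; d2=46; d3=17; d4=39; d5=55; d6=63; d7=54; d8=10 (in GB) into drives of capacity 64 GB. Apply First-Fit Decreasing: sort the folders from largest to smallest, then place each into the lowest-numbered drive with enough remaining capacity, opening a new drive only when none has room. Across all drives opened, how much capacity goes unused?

Sorted descending: 63, 55, 54, 47, 46, 39, 17, 10.
63 GB → drive 1 (remaining 1 GB)
55 GB → drive 2 (remaining 9 GB)
54 GB → drive 3 (remaining 10 GB)
47 GB → drive 4 (remaining 17 GB)
46 GB → drive 5 (remaining 18 GB)
39 GB → drive 6 (remaining 25 GB)
17 GB → drive 4 (remaining 0 GB)
10 GB → drive 3 (remaining 0 GB)
6 drives × 64 GB = 384 GB; used 331 GB; unused 53 GB.

53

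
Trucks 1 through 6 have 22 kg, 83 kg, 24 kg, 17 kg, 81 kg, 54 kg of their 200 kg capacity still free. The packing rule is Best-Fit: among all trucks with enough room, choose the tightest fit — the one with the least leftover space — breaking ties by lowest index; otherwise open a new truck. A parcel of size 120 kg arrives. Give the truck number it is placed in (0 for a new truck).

No truck has ≥ 120 kg free, so a new truck is opened.

0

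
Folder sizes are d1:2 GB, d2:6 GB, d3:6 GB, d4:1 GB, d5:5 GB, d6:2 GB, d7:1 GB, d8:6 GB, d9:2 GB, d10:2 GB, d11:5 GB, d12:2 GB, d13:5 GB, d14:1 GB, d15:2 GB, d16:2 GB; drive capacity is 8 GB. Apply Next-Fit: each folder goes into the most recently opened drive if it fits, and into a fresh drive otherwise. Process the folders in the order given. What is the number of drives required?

Put d1 (2 GB) in drive 1; 6 GB remain.
Put d2 (6 GB) in drive 1; 0 GB remain.
Put d3 (6 GB) in drive 2; 2 GB remain.
Put d4 (1 GB) in drive 2; 1 GB remain.
Put d5 (5 GB) in drive 3; 3 GB remain.
Put d6 (2 GB) in drive 3; 1 GB remain.
Put d7 (1 GB) in drive 3; 0 GB remain.
Put d8 (6 GB) in drive 4; 2 GB remain.
Put d9 (2 GB) in drive 4; 0 GB remain.
Put d10 (2 GB) in drive 5; 6 GB remain.
Put d11 (5 GB) in drive 5; 1 GB remain.
Put d12 (2 GB) in drive 6; 6 GB remain.
Put d13 (5 GB) in drive 6; 1 GB remain.
Put d14 (1 GB) in drive 6; 0 GB remain.
Put d15 (2 GB) in drive 7; 6 GB remain.
Put d16 (2 GB) in drive 7; 4 GB remain.
Final drives: [2,6] [6,1] [5,2,1] [6,2] [2,5] [2,5,1] [2,2].

7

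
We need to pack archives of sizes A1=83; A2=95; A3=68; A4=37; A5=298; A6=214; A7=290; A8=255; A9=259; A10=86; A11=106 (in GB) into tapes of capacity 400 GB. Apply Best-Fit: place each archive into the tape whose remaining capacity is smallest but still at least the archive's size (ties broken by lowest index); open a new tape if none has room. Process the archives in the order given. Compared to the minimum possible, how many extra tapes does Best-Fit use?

1

Best-Fit: [83,95,68,37] [298,86] [214] [290,106] [255] [259] → 6 tapes.
Total size 1791 GB; any packing needs at least ⌈1791/400⌉ = 5 tapes.
An optimal packing achieves that bound: [298,95] [290,106] [259,86,37] [255,83] [214,68] → 5 tapes.
Excess: 6 − 5 = 1.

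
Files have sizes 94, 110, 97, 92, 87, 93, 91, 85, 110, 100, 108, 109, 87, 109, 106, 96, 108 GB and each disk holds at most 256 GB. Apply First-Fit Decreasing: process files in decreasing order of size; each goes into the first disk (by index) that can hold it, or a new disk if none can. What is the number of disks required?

Sorted descending: 110, 110, 109, 109, 108, 108, 106, 100, 97, 96, 94, 93, 92, 91, 87, 87, 85.
disk 1: place 110 GB, 146 GB left
disk 1: place 110 GB, 36 GB left
disk 2: place 109 GB, 147 GB left
disk 2: place 109 GB, 38 GB left
disk 3: place 108 GB, 148 GB left
disk 3: place 108 GB, 40 GB left
disk 4: place 106 GB, 150 GB left
disk 4: place 100 GB, 50 GB left
disk 5: place 97 GB, 159 GB left
disk 5: place 96 GB, 63 GB left
disk 6: place 94 GB, 162 GB left
disk 6: place 93 GB, 69 GB left
disk 7: place 92 GB, 164 GB left
disk 7: place 91 GB, 73 GB left
disk 8: place 87 GB, 169 GB left
disk 8: place 87 GB, 82 GB left
disk 9: place 85 GB, 171 GB left
Final disks: [110,110] [109,109] [108,108] [106,100] [97,96] [94,93] [92,91] [87,87] [85].

9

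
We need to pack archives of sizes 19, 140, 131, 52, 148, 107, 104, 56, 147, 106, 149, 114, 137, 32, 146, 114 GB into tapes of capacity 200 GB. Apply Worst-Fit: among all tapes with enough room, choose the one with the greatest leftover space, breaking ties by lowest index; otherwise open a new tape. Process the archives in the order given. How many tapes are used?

tape 1: place 19 GB, 181 GB left
tape 1: place 140 GB, 41 GB left
tape 2: place 131 GB, 69 GB left
tape 2: place 52 GB, 17 GB left
tape 3: place 148 GB, 52 GB left
tape 4: place 107 GB, 93 GB left
tape 5: place 104 GB, 96 GB left
tape 5: place 56 GB, 40 GB left
tape 6: place 147 GB, 53 GB left
tape 7: place 106 GB, 94 GB left
tape 8: place 149 GB, 51 GB left
tape 9: place 114 GB, 86 GB left
tape 10: place 137 GB, 63 GB left
tape 7: place 32 GB, 62 GB left
tape 11: place 146 GB, 54 GB left
tape 12: place 114 GB, 86 GB left
Final tapes: [19,140] [131,52] [148] [107] [104,56] [147] [106,32] [149] [114] [137] [146] [114].

12 tapes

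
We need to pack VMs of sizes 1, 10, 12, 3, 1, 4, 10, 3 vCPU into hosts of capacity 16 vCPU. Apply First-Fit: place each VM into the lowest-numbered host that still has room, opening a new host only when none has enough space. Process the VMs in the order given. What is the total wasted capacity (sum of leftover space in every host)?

4

1 vCPU → host 1 (remaining 15 vCPU)
10 vCPU → host 1 (remaining 5 vCPU)
12 vCPU → host 2 (remaining 4 vCPU)
3 vCPU → host 1 (remaining 2 vCPU)
1 vCPU → host 1 (remaining 1 vCPU)
4 vCPU → host 2 (remaining 0 vCPU)
10 vCPU → host 3 (remaining 6 vCPU)
3 vCPU → host 3 (remaining 3 vCPU)
3 hosts × 16 vCPU = 48 vCPU; used 44 vCPU; unused 4 vCPU.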